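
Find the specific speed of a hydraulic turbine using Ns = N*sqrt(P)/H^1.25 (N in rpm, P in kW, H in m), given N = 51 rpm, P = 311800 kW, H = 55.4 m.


Ns = 51 * 311800^0.5 / 55.4^1.25 = 188.4174


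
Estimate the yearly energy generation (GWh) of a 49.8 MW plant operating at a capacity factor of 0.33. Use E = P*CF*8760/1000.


E = 49.8 * 0.33 * 8760 / 1000 = 143.9618 GWh


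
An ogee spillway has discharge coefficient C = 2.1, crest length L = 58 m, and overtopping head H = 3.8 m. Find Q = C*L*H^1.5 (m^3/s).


Q = 2.1 * 58 * 3.8^1.5 = 902.2413 m^3/s


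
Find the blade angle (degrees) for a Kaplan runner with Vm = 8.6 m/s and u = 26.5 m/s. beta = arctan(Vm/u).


beta = arctan(8.6 / 26.5) = 17.9797 degrees


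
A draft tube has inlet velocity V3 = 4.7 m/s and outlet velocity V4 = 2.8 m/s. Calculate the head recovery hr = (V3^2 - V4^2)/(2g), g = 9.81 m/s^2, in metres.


hr = (4.7^2 - 2.8^2) / (2*9.81) = 0.7263 m


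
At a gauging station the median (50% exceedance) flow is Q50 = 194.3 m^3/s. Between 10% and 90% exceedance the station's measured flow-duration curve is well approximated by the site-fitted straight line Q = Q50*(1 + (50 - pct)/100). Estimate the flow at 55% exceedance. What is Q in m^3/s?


Q = 194.3 * (1 + (50 - 55)/100) = 184.5850 m^3/s


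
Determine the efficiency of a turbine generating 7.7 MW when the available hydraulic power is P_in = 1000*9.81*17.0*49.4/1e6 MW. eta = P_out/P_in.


P_in = 1000 * 9.81 * 17.0 * 49.4 / 1e6 = 8.2384 MW
eta = 7.7 / 8.2384 = 0.9346


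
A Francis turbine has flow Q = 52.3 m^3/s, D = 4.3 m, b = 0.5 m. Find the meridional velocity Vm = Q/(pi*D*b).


Vm = 52.3 / (pi * 4.3 * 0.5) = 7.7431 m/s


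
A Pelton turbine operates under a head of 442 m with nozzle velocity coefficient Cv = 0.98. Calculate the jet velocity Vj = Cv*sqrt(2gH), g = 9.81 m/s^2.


Vj = 0.98 * sqrt(2*9.81*442) = 91.2613 m/s


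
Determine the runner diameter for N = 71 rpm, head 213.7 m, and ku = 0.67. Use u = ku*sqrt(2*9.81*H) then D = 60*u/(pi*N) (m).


u = 0.67 * sqrt(2*9.81*213.7) = 43.3837 m/s
D = 60 * 43.3837 / (pi * 71) = 11.6700 m


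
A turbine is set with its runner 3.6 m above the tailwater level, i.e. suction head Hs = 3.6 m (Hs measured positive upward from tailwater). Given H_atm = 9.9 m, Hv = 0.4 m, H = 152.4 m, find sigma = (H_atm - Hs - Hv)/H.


sigma = (9.9 - 3.6 - 0.4) / 152.4 = 0.0387


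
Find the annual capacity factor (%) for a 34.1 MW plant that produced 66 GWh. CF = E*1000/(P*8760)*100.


CF = 66 * 1000 / (34.1 * 8760) * 100 = 22.0946 %


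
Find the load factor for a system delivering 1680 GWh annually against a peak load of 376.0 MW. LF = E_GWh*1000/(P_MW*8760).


LF = 1680 * 1000 / (376.0 * 8760) = 0.5101


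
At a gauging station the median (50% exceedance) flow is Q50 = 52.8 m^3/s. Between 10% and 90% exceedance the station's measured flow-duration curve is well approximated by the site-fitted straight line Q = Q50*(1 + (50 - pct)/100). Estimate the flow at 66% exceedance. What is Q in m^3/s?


Q = 52.8 * (1 + (50 - 66)/100) = 44.3520 m^3/s


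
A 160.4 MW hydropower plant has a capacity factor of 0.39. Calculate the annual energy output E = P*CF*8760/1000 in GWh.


E = 160.4 * 0.39 * 8760 / 1000 = 547.9906 GWh


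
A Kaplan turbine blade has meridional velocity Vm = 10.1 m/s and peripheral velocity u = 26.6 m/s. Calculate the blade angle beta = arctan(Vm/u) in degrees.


beta = arctan(10.1 / 26.6) = 20.7917 degrees


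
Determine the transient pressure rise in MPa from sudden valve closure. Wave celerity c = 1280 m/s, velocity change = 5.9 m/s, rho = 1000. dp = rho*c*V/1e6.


dp = 1000 * 1280 * 5.9 / 1e6 = 7.5520 MPa


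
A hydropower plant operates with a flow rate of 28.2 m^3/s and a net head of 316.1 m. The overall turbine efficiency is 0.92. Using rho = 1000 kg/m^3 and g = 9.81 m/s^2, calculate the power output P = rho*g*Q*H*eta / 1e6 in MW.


P = 1000 * 9.81 * 28.2 * 316.1 * 0.92 / 1e6 = 80.4508 MW


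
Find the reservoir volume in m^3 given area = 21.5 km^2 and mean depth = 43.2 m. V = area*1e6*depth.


V = 21.5 * 1e6 * 43.2 = 9.2880e+08 m^3


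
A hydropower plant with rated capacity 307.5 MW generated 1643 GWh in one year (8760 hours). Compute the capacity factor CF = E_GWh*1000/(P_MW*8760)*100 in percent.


CF = 1643 * 1000 / (307.5 * 8760) * 100 = 60.9942 %


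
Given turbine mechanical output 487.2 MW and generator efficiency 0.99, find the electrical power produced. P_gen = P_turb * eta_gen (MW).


P_gen = 487.2 * 0.99 = 482.3280 MW


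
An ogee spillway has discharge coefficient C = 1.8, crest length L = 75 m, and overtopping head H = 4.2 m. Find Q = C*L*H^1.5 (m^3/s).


Q = 1.8 * 75 * 4.2^1.5 = 1162.0042 m^3/s


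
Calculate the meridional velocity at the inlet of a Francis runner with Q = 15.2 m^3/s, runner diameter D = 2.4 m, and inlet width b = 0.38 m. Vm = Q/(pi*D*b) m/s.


Vm = 15.2 / (pi * 2.4 * 0.38) = 5.3052 m/s


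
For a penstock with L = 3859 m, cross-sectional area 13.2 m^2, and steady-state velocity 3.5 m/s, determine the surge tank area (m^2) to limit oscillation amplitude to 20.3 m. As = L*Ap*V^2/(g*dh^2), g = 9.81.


As = 3859 * 13.2 * 3.5^2 / (9.81 * 20.3^2) = 154.3561 m^2


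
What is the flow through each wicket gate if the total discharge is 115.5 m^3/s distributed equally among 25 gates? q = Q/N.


q = 115.5 / 25 = 4.6200 m^3/s


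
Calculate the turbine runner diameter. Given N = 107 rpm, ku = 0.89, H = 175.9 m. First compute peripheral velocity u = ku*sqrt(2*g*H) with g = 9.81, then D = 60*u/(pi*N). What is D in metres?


u = 0.89 * sqrt(2*9.81*175.9) = 52.2844 m/s
D = 60 * 52.2844 / (pi * 107) = 9.3323 m


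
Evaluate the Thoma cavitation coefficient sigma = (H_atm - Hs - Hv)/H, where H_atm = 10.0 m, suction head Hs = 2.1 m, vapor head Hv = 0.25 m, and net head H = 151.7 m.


sigma = (10.0 - 2.1 - 0.25) / 151.7 = 0.0504


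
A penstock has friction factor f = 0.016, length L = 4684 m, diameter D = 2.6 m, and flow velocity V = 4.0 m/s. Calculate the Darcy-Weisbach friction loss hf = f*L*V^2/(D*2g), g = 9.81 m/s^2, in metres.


hf = 0.016 * 4684 * 4.0^2 / (2.6 * 2 * 9.81) = 23.5063 m


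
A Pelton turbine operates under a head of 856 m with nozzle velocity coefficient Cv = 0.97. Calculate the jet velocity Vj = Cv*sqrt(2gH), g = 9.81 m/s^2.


Vj = 0.97 * sqrt(2*9.81*856) = 125.7066 m/s


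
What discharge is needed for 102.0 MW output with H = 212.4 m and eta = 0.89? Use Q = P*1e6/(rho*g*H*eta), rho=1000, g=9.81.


Q = 102.0 * 1e6 / (1000 * 9.81 * 212.4 * 0.89) = 55.0030 m^3/s


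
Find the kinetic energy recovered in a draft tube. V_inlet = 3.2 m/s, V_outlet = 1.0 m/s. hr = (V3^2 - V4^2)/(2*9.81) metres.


hr = (3.2^2 - 1.0^2) / (2*9.81) = 0.4709 m


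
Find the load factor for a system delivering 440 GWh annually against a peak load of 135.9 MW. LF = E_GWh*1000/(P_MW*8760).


LF = 440 * 1000 / (135.9 * 8760) = 0.3696


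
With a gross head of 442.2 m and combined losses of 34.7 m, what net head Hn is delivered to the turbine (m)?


Hn = 442.2 - 34.7 = 407.5000 m


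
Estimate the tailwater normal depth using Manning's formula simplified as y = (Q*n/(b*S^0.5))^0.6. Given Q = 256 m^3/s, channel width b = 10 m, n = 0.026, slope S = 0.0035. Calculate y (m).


y = (256 * 0.026 / (10 * 0.0035^0.5))^0.6 = 4.2728 m


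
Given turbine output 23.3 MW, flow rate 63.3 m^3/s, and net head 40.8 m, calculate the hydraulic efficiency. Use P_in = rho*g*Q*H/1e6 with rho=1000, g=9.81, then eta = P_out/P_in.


P_in = 1000 * 9.81 * 63.3 * 40.8 / 1e6 = 25.3357 MW
eta = 23.3 / 25.3357 = 0.9197


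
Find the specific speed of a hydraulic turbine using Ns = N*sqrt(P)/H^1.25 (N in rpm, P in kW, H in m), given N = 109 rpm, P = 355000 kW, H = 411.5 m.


Ns = 109 * 355000^0.5 / 411.5^1.25 = 35.0412


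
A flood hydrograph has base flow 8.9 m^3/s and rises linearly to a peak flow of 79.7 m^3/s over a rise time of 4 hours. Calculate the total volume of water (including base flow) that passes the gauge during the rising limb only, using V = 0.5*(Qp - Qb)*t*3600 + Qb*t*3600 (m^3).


V = 0.5*(79.7 - 8.9)*4*3600 + 8.9*4*3600 = 637920.0000 m^3


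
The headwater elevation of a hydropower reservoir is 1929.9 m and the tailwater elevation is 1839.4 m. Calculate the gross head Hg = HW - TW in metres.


Hg = 1929.9 - 1839.4 = 90.5000 m


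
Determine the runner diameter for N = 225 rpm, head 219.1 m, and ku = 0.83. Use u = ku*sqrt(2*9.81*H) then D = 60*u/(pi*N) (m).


u = 0.83 * sqrt(2*9.81*219.1) = 54.4188 m/s
D = 60 * 54.4188 / (pi * 225) = 4.6192 m


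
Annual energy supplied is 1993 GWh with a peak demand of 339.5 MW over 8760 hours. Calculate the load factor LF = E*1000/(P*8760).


LF = 1993 * 1000 / (339.5 * 8760) = 0.6701


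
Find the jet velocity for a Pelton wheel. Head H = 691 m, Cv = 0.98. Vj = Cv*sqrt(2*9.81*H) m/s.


Vj = 0.98 * sqrt(2*9.81*691) = 114.1076 m/s


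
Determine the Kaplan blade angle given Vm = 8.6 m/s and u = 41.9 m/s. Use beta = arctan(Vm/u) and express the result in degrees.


beta = arctan(8.6 / 41.9) = 11.5989 degrees


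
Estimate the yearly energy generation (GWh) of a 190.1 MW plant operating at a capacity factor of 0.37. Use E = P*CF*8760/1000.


E = 190.1 * 0.37 * 8760 / 1000 = 616.1521 GWh


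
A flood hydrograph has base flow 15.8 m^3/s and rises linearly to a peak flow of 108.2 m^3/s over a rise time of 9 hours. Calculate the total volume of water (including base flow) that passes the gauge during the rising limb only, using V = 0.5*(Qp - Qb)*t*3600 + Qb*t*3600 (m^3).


V = 0.5*(108.2 - 15.8)*9*3600 + 15.8*9*3600 = 2.0088e+06 m^3


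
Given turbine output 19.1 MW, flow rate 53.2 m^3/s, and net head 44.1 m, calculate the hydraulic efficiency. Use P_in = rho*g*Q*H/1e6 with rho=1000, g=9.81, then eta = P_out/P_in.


P_in = 1000 * 9.81 * 53.2 * 44.1 / 1e6 = 23.0154 MW
eta = 19.1 / 23.0154 = 0.8299


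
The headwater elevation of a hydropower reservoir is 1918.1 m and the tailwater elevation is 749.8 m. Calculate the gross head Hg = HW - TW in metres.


Hg = 1918.1 - 749.8 = 1168.3000 m


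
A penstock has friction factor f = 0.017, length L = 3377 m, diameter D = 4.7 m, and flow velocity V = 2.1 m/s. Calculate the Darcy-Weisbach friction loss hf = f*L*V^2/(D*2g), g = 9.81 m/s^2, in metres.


hf = 0.017 * 3377 * 2.1^2 / (4.7 * 2 * 9.81) = 2.7455 m


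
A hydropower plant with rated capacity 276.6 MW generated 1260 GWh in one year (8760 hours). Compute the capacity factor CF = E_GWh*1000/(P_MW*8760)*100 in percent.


CF = 1260 * 1000 / (276.6 * 8760) * 100 = 52.0013 %


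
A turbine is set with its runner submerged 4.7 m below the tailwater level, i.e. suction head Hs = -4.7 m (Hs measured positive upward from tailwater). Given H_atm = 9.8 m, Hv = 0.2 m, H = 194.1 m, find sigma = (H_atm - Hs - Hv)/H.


sigma = (9.8 - (-4.7) - 0.2) / 194.1 = 0.0737


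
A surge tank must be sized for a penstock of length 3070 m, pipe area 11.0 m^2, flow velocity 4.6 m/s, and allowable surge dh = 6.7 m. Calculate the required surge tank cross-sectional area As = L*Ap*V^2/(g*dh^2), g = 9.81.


As = 3070 * 11.0 * 4.6^2 / (9.81 * 6.7^2) = 1622.6622 m^2


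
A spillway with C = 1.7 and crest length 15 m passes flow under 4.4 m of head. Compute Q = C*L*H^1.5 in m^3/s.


Q = 1.7 * 15 * 4.4^1.5 = 235.3527 m^3/s


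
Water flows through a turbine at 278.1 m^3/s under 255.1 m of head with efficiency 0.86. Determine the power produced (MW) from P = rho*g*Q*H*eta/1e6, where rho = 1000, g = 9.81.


P = 1000 * 9.81 * 278.1 * 255.1 * 0.86 / 1e6 = 598.5203 MW


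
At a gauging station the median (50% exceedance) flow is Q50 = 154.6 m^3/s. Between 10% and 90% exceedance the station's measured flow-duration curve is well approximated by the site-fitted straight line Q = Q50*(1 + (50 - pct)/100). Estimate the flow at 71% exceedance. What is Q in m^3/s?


Q = 154.6 * (1 + (50 - 71)/100) = 122.1340 m^3/s


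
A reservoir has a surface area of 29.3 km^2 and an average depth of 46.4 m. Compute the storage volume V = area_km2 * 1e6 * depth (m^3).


V = 29.3 * 1e6 * 46.4 = 1.3595e+09 m^3


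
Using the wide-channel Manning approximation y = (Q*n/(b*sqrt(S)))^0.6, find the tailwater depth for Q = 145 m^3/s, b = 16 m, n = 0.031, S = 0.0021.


y = (145 * 0.031 / (16 * 0.0021^0.5))^0.6 = 2.9682 m


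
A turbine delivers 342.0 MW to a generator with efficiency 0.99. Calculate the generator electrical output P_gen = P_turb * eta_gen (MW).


P_gen = 342.0 * 0.99 = 338.5800 MW


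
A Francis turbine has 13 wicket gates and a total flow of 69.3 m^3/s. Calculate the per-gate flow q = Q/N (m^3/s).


q = 69.3 / 13 = 5.3308 m^3/s


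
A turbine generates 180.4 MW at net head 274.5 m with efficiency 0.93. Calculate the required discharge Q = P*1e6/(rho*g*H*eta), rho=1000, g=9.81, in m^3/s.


Q = 180.4 * 1e6 / (1000 * 9.81 * 274.5 * 0.93) = 72.0348 m^3/s


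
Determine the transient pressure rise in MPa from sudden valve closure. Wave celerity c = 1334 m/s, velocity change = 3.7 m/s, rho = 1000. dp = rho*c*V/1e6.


dp = 1000 * 1334 * 3.7 / 1e6 = 4.9358 MPa


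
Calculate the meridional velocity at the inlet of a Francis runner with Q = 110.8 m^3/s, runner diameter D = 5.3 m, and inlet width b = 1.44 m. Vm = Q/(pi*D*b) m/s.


Vm = 110.8 / (pi * 5.3 * 1.44) = 4.6212 m/s


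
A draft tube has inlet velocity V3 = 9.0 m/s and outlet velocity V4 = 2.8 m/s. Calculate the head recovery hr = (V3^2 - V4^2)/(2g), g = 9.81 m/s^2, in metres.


hr = (9.0^2 - 2.8^2) / (2*9.81) = 3.7288 m


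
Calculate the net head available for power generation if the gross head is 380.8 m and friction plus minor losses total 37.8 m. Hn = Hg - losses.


Hn = 380.8 - 37.8 = 343.0000 m


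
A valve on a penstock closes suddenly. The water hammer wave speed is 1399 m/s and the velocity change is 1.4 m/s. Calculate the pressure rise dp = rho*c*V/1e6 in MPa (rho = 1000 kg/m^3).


dp = 1000 * 1399 * 1.4 / 1e6 = 1.9586 MPa


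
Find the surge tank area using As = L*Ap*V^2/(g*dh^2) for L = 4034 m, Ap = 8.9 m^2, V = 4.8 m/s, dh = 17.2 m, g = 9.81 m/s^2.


As = 4034 * 8.9 * 4.8^2 / (9.81 * 17.2^2) = 285.0247 m^2


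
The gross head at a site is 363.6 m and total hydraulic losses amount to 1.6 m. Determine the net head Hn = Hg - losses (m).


Hn = 363.6 - 1.6 = 362.0000 m


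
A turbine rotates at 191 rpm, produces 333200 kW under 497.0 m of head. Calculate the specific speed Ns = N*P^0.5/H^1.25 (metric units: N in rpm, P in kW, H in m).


Ns = 191 * 333200^0.5 / 497.0^1.25 = 46.9830


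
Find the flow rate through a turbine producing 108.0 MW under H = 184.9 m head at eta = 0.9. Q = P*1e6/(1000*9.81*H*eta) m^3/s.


Q = 108.0 * 1e6 / (1000 * 9.81 * 184.9 * 0.9) = 66.1569 m^3/s


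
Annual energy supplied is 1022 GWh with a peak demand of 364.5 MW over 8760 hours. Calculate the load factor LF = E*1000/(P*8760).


LF = 1022 * 1000 / (364.5 * 8760) = 0.3201


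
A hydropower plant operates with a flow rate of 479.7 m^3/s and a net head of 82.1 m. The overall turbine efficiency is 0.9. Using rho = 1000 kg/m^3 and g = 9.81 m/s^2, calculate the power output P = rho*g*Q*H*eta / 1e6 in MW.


P = 1000 * 9.81 * 479.7 * 82.1 * 0.9 / 1e6 = 347.7158 MW


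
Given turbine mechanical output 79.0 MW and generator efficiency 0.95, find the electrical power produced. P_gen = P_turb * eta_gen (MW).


P_gen = 79.0 * 0.95 = 75.0500 MW


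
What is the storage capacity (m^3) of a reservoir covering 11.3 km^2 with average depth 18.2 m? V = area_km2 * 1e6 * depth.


V = 11.3 * 1e6 * 18.2 = 2.0566e+08 m^3


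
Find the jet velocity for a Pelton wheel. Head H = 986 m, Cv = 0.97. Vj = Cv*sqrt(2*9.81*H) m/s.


Vj = 0.97 * sqrt(2*9.81*986) = 134.9148 m/s


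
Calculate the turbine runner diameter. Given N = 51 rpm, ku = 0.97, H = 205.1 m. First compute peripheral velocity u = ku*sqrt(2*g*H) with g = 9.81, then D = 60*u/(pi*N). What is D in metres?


u = 0.97 * sqrt(2*9.81*205.1) = 61.5324 m/s
D = 60 * 61.5324 / (pi * 51) = 23.0428 m


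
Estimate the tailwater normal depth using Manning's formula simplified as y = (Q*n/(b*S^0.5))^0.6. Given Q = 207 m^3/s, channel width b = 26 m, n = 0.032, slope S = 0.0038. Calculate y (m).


y = (207 * 0.032 / (26 * 0.0038^0.5))^0.6 = 2.3429 m


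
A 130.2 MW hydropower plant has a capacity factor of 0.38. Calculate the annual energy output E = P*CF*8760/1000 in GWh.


E = 130.2 * 0.38 * 8760 / 1000 = 433.4098 GWh


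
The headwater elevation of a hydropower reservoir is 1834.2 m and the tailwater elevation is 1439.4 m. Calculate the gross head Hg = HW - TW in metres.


Hg = 1834.2 - 1439.4 = 394.8000 m


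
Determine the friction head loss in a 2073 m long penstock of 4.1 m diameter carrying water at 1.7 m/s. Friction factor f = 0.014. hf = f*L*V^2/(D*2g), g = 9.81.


hf = 0.014 * 2073 * 1.7^2 / (4.1 * 2 * 9.81) = 1.0427 m


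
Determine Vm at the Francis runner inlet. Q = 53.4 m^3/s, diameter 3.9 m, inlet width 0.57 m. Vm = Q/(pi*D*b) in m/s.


Vm = 53.4 / (pi * 3.9 * 0.57) = 7.6463 m/s


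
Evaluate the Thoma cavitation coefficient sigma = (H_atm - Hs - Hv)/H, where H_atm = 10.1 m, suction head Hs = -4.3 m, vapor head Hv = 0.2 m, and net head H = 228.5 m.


sigma = (10.1 - (-4.3) - 0.2) / 228.5 = 0.0621


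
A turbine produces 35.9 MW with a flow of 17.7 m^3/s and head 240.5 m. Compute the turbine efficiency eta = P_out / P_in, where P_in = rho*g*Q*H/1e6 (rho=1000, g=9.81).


P_in = 1000 * 9.81 * 17.7 * 240.5 / 1e6 = 41.7597 MW
eta = 35.9 / 41.7597 = 0.8597


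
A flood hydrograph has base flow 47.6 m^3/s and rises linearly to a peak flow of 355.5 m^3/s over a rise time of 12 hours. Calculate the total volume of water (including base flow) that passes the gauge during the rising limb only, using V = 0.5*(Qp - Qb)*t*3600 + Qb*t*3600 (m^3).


V = 0.5*(355.5 - 47.6)*12*3600 + 47.6*12*3600 = 8.7070e+06 m^3


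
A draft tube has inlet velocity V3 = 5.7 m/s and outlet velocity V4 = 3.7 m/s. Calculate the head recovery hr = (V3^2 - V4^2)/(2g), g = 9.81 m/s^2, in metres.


hr = (5.7^2 - 3.7^2) / (2*9.81) = 0.9582 m


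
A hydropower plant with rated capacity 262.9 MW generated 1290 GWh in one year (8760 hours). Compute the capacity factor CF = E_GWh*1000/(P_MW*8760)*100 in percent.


CF = 1290 * 1000 / (262.9 * 8760) * 100 = 56.0138 %


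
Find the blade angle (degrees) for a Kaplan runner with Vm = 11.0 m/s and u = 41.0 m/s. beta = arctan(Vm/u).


beta = arctan(11.0 / 41.0) = 15.0184 degrees


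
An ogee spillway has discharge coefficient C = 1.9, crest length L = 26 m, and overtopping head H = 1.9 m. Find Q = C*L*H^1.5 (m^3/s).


Q = 1.9 * 26 * 1.9^1.5 = 129.3771 m^3/s


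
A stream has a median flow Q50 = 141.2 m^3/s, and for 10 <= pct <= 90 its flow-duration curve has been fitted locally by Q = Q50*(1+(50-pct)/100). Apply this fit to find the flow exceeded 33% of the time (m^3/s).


Q = 141.2 * (1 + (50 - 33)/100) = 165.2040 m^3/s


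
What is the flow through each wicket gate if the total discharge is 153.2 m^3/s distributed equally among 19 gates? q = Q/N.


q = 153.2 / 19 = 8.0632 m^3/s


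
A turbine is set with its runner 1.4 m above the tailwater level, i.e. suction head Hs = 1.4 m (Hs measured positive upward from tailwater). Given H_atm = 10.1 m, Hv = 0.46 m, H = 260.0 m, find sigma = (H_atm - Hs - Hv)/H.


sigma = (10.1 - 1.4 - 0.46) / 260.0 = 0.0317


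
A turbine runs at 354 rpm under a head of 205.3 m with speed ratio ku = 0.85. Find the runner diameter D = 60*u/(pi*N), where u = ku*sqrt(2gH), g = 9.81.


u = 0.85 * sqrt(2*9.81*205.3) = 53.9465 m/s
D = 60 * 53.9465 / (pi * 354) = 2.9105 m


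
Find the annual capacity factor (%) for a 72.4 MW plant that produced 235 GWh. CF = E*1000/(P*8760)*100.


CF = 235 * 1000 / (72.4 * 8760) * 100 = 37.0532 %


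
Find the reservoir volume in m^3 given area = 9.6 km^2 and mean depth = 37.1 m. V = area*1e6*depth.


V = 9.6 * 1e6 * 37.1 = 3.5616e+08 m^3


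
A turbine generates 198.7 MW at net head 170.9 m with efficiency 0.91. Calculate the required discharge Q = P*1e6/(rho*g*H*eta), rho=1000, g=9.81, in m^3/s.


Q = 198.7 * 1e6 / (1000 * 9.81 * 170.9 * 0.91) = 130.2403 m^3/s


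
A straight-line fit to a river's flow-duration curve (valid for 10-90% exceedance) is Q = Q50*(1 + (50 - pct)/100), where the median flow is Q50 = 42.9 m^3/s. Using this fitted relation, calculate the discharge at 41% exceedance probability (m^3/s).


Q = 42.9 * (1 + (50 - 41)/100) = 46.7610 m^3/s


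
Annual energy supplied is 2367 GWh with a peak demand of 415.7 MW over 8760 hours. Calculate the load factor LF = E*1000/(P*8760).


LF = 2367 * 1000 / (415.7 * 8760) = 0.6500


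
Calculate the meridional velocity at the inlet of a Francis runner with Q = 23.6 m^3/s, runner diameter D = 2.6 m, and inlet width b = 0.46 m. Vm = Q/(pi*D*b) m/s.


Vm = 23.6 / (pi * 2.6 * 0.46) = 6.2810 m/s


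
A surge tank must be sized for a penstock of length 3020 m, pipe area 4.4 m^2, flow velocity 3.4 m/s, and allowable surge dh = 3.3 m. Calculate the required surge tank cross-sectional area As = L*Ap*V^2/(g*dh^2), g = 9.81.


As = 3020 * 4.4 * 3.4^2 / (9.81 * 3.3^2) = 1437.8731 m^2


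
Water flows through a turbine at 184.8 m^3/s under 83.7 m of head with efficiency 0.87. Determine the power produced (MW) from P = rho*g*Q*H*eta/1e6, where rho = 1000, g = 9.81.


P = 1000 * 9.81 * 184.8 * 83.7 * 0.87 / 1e6 = 132.0127 MW


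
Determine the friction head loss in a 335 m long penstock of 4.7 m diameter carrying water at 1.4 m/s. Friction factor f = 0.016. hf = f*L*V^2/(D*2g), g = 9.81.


hf = 0.016 * 335 * 1.4^2 / (4.7 * 2 * 9.81) = 0.1139 m


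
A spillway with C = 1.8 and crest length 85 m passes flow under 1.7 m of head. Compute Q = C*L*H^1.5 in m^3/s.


Q = 1.8 * 85 * 1.7^1.5 = 339.1289 m^3/s


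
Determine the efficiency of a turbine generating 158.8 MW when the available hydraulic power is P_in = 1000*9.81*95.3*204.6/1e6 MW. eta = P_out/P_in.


P_in = 1000 * 9.81 * 95.3 * 204.6 / 1e6 = 191.2791 MW
eta = 158.8 / 191.2791 = 0.8302


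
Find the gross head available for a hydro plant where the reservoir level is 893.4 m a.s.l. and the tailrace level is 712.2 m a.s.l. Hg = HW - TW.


Hg = 893.4 - 712.2 = 181.2000 m


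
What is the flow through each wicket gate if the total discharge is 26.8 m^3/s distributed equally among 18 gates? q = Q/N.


q = 26.8 / 18 = 1.4889 m^3/s


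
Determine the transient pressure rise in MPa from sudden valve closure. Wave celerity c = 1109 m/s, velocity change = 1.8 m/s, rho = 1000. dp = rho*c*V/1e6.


dp = 1000 * 1109 * 1.8 / 1e6 = 1.9962 MPa


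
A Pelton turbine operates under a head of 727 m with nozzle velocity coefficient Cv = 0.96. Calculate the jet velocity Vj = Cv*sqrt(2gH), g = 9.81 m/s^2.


Vj = 0.96 * sqrt(2*9.81*727) = 114.6537 m/s


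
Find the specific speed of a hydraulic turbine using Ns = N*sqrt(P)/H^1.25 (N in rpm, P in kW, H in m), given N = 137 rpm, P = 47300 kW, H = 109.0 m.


Ns = 137 * 47300^0.5 / 109.0^1.25 = 84.5995


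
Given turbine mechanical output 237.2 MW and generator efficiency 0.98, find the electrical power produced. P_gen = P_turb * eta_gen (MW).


P_gen = 237.2 * 0.98 = 232.4560 MW


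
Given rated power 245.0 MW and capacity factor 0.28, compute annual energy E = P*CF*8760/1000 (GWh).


E = 245.0 * 0.28 * 8760 / 1000 = 600.9360 GWh


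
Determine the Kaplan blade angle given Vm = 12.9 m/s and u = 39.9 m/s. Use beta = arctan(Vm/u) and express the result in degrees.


beta = arctan(12.9 / 39.9) = 17.9164 degrees


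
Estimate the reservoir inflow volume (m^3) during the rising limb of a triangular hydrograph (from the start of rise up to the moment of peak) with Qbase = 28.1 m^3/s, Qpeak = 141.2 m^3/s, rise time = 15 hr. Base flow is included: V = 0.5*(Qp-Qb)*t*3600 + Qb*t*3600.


V = 0.5*(141.2 - 28.1)*15*3600 + 28.1*15*3600 = 4.5711e+06 m^3


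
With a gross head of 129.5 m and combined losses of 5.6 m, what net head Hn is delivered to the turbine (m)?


Hn = 129.5 - 5.6 = 123.9000 m


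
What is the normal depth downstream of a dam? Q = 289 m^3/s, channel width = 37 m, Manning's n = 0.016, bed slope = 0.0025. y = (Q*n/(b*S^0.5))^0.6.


y = (289 * 0.016 / (37 * 0.0025^0.5))^0.6 = 1.7326 m


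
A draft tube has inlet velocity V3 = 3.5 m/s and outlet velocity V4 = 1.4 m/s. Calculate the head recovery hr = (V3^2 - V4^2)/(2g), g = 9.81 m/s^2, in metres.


hr = (3.5^2 - 1.4^2) / (2*9.81) = 0.5245 m


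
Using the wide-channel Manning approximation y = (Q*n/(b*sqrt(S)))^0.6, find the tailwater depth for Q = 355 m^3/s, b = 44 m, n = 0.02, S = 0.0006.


y = (355 * 0.02 / (44 * 0.0006^0.5))^0.6 = 3.0991 m


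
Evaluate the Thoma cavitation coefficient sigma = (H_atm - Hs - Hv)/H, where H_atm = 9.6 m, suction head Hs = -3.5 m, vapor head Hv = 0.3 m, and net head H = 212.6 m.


sigma = (9.6 - (-3.5) - 0.3) / 212.6 = 0.0602


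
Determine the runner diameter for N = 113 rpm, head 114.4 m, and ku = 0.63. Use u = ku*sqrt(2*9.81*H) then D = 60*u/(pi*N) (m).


u = 0.63 * sqrt(2*9.81*114.4) = 29.8472 m/s
D = 60 * 29.8472 / (pi * 113) = 5.0446 m


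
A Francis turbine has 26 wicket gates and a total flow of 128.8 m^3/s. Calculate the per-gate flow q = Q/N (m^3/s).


q = 128.8 / 26 = 4.9538 m^3/s


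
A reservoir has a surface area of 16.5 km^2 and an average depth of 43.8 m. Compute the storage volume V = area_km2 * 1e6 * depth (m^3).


V = 16.5 * 1e6 * 43.8 = 7.2270e+08 m^3


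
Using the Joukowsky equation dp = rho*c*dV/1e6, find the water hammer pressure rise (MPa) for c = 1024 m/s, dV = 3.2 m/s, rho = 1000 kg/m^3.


dp = 1000 * 1024 * 3.2 / 1e6 = 3.2768 MPa


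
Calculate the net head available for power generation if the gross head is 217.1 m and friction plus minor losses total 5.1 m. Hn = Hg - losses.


Hn = 217.1 - 5.1 = 212.0000 m


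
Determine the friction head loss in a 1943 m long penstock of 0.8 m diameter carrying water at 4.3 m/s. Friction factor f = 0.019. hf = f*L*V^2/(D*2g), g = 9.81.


hf = 0.019 * 1943 * 4.3^2 / (0.8 * 2 * 9.81) = 43.4885 m


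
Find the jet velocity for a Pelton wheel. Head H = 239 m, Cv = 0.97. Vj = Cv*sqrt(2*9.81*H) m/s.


Vj = 0.97 * sqrt(2*9.81*239) = 66.4233 m/s


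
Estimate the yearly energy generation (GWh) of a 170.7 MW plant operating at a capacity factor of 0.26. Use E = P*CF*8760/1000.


E = 170.7 * 0.26 * 8760 / 1000 = 388.7863 GWh


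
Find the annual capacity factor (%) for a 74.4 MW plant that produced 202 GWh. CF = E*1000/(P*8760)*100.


CF = 202 * 1000 / (74.4 * 8760) * 100 = 30.9938 %


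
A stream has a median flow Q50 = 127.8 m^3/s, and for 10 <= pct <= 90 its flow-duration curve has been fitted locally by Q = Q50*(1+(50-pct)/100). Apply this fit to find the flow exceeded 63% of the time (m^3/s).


Q = 127.8 * (1 + (50 - 63)/100) = 111.1860 m^3/s


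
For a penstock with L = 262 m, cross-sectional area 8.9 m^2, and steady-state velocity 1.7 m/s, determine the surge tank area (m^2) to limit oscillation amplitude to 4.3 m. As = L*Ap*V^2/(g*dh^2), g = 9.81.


As = 262 * 8.9 * 1.7^2 / (9.81 * 4.3^2) = 37.1521 m^2


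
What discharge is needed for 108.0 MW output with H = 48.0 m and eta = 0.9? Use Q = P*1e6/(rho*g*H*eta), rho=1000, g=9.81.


Q = 108.0 * 1e6 / (1000 * 9.81 * 48.0 * 0.9) = 254.8420 m^3/s


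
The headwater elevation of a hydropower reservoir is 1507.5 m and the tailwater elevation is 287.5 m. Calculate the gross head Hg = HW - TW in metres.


Hg = 1507.5 - 287.5 = 1220.0000 m


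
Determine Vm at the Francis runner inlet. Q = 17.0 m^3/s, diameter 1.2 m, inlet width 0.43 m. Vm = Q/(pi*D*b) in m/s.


Vm = 17.0 / (pi * 1.2 * 0.43) = 10.4870 m/s


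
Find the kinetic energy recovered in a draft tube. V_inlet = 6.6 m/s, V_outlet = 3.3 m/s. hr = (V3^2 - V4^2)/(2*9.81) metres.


hr = (6.6^2 - 3.3^2) / (2*9.81) = 1.6651 m


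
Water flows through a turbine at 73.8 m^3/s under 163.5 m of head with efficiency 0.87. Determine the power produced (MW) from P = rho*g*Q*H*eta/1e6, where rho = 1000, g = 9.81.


P = 1000 * 9.81 * 73.8 * 163.5 * 0.87 / 1e6 = 102.9823 MW


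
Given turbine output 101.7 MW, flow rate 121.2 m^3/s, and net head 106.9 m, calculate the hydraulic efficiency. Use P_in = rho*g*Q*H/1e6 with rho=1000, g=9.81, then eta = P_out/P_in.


P_in = 1000 * 9.81 * 121.2 * 106.9 / 1e6 = 127.1011 MW
eta = 101.7 / 127.1011 = 0.8002


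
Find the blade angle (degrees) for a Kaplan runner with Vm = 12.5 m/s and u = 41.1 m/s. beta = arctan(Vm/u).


beta = arctan(12.5 / 41.1) = 16.9164 degrees


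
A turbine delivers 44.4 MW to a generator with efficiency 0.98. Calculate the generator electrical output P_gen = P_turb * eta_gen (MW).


P_gen = 44.4 * 0.98 = 43.5120 MW


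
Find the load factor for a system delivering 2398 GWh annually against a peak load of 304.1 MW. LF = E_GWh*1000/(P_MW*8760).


LF = 2398 * 1000 / (304.1 * 8760) = 0.9002


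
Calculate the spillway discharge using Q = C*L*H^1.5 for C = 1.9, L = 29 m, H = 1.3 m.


Q = 1.9 * 29 * 1.3^1.5 = 81.6708 m^3/s


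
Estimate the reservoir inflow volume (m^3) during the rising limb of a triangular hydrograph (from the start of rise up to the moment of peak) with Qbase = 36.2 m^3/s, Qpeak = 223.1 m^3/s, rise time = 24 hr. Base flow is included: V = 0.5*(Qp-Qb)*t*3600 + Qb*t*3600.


V = 0.5*(223.1 - 36.2)*24*3600 + 36.2*24*3600 = 1.1202e+07 m^3


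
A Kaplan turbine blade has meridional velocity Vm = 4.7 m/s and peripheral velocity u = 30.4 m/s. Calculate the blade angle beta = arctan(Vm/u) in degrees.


beta = arctan(4.7 / 30.4) = 8.7886 degrees


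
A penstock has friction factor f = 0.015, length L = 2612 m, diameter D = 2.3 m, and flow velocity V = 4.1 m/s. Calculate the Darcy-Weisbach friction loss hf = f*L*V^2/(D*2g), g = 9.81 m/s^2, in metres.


hf = 0.015 * 2612 * 4.1^2 / (2.3 * 2 * 9.81) = 14.5950 m


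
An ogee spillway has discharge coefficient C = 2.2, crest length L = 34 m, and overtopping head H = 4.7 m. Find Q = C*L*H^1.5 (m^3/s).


Q = 2.2 * 34 * 4.7^1.5 = 762.1639 m^3/s


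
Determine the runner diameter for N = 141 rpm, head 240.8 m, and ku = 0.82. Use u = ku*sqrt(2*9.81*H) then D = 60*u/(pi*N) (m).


u = 0.82 * sqrt(2*9.81*240.8) = 56.3627 m/s
D = 60 * 56.3627 / (pi * 141) = 7.6344 m


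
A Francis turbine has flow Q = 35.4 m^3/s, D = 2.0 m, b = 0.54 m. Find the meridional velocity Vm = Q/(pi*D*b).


Vm = 35.4 / (pi * 2.0 * 0.54) = 10.4335 m/s


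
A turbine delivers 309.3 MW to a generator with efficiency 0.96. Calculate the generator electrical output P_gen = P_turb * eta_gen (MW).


P_gen = 309.3 * 0.96 = 296.9280 MW


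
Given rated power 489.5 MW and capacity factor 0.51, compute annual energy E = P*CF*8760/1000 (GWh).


E = 489.5 * 0.51 * 8760 / 1000 = 2186.8902 GWh


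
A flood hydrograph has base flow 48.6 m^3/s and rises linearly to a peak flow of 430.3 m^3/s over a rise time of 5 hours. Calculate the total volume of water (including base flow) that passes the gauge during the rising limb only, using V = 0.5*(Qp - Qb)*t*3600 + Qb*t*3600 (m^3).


V = 0.5*(430.3 - 48.6)*5*3600 + 48.6*5*3600 = 4.3101e+06 m^3


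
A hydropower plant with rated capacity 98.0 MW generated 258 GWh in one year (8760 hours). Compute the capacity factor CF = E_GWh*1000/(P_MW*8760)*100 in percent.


CF = 258 * 1000 / (98.0 * 8760) * 100 = 30.0531 %


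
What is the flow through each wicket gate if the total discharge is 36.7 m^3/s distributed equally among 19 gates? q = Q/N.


q = 36.7 / 19 = 1.9316 m^3/s


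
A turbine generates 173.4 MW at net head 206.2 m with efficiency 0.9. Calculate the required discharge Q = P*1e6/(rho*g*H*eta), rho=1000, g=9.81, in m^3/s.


Q = 173.4 * 1e6 / (1000 * 9.81 * 206.2 * 0.9) = 95.2465 m^3/s


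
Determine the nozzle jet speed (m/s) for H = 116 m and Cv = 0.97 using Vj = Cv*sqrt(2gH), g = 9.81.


Vj = 0.97 * sqrt(2*9.81*116) = 46.2754 m/s


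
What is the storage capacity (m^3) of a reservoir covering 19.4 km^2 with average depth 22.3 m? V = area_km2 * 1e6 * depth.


V = 19.4 * 1e6 * 22.3 = 4.3262e+08 m^3


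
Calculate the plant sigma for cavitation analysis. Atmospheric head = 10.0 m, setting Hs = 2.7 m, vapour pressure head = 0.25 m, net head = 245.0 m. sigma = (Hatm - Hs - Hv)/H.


sigma = (10.0 - 2.7 - 0.25) / 245.0 = 0.0288


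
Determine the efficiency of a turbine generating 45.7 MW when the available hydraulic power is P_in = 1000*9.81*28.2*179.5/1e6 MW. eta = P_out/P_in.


P_in = 1000 * 9.81 * 28.2 * 179.5 / 1e6 = 49.6572 MW
eta = 45.7 / 49.6572 = 0.9203


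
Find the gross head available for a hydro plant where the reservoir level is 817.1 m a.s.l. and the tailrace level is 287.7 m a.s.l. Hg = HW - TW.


Hg = 817.1 - 287.7 = 529.4000 m


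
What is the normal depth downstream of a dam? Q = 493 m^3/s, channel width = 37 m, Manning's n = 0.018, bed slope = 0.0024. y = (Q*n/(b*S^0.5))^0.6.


y = (493 * 0.018 / (37 * 0.0024^0.5))^0.6 = 2.5935 m


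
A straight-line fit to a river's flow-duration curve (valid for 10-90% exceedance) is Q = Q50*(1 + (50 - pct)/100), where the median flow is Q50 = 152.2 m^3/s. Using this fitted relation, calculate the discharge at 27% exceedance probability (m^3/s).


Q = 152.2 * (1 + (50 - 27)/100) = 187.2060 m^3/s


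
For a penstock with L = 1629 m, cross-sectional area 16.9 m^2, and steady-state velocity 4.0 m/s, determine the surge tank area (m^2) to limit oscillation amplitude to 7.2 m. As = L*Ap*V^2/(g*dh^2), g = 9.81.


As = 1629 * 16.9 * 4.0^2 / (9.81 * 7.2^2) = 866.1513 m^2


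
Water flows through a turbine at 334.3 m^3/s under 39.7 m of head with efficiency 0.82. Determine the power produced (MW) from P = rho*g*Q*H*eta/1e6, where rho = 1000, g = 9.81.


P = 1000 * 9.81 * 334.3 * 39.7 * 0.82 / 1e6 = 106.7603 MW


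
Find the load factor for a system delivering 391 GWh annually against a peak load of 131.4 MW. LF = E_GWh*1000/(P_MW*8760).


LF = 391 * 1000 / (131.4 * 8760) = 0.3397


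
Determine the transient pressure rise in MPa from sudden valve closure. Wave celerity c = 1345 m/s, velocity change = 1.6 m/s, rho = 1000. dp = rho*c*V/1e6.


dp = 1000 * 1345 * 1.6 / 1e6 = 2.1520 MPa


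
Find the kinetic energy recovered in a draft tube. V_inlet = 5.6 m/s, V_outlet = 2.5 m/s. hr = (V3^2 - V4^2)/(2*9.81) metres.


hr = (5.6^2 - 2.5^2) / (2*9.81) = 1.2798 m


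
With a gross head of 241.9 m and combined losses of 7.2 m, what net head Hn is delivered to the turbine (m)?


Hn = 241.9 - 7.2 = 234.7000 m


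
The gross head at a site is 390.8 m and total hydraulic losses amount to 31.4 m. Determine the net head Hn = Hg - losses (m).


Hn = 390.8 - 31.4 = 359.4000 m


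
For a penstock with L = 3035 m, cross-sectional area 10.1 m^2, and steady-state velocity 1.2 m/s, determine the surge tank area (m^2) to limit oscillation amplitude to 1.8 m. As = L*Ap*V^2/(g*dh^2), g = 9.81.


As = 3035 * 10.1 * 1.2^2 / (9.81 * 1.8^2) = 1388.7643 m^2


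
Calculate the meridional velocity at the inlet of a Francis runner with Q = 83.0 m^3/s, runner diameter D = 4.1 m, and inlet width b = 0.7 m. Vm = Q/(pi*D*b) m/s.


Vm = 83.0 / (pi * 4.1 * 0.7) = 9.2055 m/s


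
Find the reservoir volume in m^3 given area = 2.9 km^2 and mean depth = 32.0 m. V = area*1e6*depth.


V = 2.9 * 1e6 * 32.0 = 9.2800e+07 m^3


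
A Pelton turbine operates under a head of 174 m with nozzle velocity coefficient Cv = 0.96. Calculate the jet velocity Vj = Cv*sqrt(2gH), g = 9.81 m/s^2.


Vj = 0.96 * sqrt(2*9.81*174) = 56.0913 m/s


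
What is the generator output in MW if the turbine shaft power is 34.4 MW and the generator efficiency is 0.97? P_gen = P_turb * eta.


P_gen = 34.4 * 0.97 = 33.3680 MW


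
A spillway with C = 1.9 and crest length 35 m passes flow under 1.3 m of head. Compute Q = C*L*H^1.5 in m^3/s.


Q = 1.9 * 35 * 1.3^1.5 = 98.5682 m^3/s


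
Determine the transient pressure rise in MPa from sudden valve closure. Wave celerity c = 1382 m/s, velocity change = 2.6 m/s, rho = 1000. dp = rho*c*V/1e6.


dp = 1000 * 1382 * 2.6 / 1e6 = 3.5932 MPa


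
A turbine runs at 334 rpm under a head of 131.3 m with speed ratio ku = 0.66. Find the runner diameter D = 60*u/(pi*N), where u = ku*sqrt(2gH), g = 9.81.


u = 0.66 * sqrt(2*9.81*131.3) = 33.4985 m/s
D = 60 * 33.4985 / (pi * 334) = 1.9155 m


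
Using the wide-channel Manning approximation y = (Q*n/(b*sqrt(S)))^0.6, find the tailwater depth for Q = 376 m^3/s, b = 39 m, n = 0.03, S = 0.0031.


y = (376 * 0.03 / (39 * 0.0031^0.5))^0.6 = 2.6874 m


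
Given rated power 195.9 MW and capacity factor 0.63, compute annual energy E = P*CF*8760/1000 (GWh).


E = 195.9 * 0.63 * 8760 / 1000 = 1081.1329 GWh


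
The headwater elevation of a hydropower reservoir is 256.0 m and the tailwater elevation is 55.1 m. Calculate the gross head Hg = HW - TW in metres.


Hg = 256.0 - 55.1 = 200.9000 m


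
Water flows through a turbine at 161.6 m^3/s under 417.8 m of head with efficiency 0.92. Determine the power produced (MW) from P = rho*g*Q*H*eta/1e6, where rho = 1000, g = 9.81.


P = 1000 * 9.81 * 161.6 * 417.8 * 0.92 / 1e6 = 609.3497 MW


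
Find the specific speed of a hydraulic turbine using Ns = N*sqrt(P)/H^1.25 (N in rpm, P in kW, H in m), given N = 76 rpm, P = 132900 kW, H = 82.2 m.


Ns = 76 * 132900^0.5 / 82.2^1.25 = 111.9403


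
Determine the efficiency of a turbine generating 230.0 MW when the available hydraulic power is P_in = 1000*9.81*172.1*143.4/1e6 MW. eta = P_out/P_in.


P_in = 1000 * 9.81 * 172.1 * 143.4 / 1e6 = 242.1024 MW
eta = 230.0 / 242.1024 = 0.9500


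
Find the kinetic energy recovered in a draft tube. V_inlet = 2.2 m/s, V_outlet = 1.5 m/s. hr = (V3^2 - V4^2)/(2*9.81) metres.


hr = (2.2^2 - 1.5^2) / (2*9.81) = 0.1320 m


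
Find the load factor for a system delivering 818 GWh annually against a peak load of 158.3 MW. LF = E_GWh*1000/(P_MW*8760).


LF = 818 * 1000 / (158.3 * 8760) = 0.5899


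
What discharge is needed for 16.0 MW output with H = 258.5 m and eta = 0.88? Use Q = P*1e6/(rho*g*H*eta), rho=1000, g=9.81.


Q = 16.0 * 1e6 / (1000 * 9.81 * 258.5 * 0.88) = 7.1698 m^3/s


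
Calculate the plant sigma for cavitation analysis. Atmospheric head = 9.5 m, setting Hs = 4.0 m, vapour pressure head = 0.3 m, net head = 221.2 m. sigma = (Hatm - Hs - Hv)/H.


sigma = (9.5 - 4.0 - 0.3) / 221.2 = 0.0235


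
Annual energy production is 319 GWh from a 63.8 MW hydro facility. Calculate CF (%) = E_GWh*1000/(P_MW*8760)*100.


CF = 319 * 1000 / (63.8 * 8760) * 100 = 57.0776 %


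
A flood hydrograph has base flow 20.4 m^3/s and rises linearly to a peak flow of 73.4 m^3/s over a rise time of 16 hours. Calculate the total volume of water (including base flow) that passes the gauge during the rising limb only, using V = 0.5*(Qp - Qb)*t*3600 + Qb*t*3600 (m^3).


V = 0.5*(73.4 - 20.4)*16*3600 + 20.4*16*3600 = 2.7014e+06 m^3


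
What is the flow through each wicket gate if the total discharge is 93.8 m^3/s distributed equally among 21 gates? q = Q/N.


q = 93.8 / 21 = 4.4667 m^3/s


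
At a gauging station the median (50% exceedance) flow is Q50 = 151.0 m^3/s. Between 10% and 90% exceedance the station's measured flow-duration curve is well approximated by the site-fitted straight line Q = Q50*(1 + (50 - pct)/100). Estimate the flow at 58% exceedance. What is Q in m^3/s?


Q = 151.0 * (1 + (50 - 58)/100) = 138.9200 m^3/s
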